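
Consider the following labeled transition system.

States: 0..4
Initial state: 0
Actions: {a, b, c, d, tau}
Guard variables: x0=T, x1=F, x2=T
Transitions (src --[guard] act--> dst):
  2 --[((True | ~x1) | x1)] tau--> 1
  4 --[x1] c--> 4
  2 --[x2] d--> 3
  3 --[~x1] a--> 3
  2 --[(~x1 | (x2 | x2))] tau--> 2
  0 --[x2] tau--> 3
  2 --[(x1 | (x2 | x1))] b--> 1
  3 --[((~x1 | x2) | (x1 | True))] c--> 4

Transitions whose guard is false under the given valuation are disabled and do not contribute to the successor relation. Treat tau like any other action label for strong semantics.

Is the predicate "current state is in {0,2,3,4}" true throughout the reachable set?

Allowed set {0,2,3,4}
R = {0,3,4}
  0: safe
  3: safe
  4: safe

Answer: INVARIANT HOLDS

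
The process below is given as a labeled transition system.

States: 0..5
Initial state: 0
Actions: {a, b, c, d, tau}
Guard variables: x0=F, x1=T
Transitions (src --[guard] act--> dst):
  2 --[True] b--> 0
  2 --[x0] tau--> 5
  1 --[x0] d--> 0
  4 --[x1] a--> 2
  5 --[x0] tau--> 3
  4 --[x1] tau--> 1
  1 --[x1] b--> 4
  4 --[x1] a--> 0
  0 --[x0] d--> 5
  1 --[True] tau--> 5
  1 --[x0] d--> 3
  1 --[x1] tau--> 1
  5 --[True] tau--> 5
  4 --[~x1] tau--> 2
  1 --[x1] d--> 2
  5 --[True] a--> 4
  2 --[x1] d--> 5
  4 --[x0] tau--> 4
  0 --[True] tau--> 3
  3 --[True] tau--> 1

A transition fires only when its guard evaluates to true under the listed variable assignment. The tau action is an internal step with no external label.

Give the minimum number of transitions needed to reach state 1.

Layered search for 1:
  Layer 0: {0}
  Layer 1: {3}
  Layer 2: {1}
first hit 1 at d=2 via tau·tau

Answer: 2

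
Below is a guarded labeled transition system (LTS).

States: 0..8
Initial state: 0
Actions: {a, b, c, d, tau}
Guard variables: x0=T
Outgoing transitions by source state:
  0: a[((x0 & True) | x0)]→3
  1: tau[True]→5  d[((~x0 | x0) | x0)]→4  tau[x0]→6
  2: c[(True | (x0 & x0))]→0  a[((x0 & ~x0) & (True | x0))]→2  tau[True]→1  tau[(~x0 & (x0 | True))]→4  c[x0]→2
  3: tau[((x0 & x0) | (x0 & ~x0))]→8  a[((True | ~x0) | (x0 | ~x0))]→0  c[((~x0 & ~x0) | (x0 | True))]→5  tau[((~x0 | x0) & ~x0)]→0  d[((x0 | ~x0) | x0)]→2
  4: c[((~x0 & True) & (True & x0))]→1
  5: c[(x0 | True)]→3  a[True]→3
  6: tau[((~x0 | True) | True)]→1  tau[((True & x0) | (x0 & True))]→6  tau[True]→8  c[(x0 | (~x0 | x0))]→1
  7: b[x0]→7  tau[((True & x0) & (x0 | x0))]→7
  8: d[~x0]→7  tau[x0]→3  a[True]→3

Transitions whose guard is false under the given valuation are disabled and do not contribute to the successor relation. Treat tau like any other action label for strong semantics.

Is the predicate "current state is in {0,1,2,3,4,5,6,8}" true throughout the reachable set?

Answer: INVARIANT HOLDS

Working:
Safe = {0,1,2,3,4,5,6,8}
Reachable = {0,1,2,3,4,5,6,8}
  0: safe
  1: safe
  2: safe
  3: safe
  4: safe
  5: safe
  6: safe
  8: safe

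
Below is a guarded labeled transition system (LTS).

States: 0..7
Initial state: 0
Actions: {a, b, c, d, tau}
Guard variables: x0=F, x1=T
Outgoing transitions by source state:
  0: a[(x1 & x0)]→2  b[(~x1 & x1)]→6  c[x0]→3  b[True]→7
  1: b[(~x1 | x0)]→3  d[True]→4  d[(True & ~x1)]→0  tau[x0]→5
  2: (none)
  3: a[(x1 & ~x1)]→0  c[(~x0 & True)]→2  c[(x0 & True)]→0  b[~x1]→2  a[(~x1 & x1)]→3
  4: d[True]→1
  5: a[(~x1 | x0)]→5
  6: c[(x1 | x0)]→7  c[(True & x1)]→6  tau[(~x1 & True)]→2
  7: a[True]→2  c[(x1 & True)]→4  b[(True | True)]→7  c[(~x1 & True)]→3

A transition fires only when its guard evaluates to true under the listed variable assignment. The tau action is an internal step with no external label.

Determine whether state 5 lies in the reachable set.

9 transition(s) survive guard evaluation.
depth 0: {0}
depth 1: {7}  total {0,7}
depth 2: {2,4}  total {0,2,4,7}
depth 3: {1}  total {0,1,2,4,7}
Reachable = {0,1,2,4,7}

Answer: UNREACHABLE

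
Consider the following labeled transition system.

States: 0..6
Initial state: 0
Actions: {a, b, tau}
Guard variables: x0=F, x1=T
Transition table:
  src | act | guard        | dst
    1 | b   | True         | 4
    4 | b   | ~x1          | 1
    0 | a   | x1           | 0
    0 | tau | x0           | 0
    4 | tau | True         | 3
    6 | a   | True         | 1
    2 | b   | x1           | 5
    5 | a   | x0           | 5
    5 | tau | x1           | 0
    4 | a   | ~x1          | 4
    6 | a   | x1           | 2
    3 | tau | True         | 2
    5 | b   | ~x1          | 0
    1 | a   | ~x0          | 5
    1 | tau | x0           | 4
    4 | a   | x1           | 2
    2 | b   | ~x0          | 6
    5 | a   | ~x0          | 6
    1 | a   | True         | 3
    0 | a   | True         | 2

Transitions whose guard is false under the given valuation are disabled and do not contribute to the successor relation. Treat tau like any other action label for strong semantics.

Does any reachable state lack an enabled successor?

R = {0,1,2,3,4,5,6}
  0: a→0  a→2  [2 out]
  1: a→3  a→5  b→4  [3 out]
  2: b→5  b→6  [2 out]
  3: tau→2  [1 out]
  4: a→2  tau→3  [2 out]
  5: a→6  tau→0  [2 out]
  6: a→1  a→2  [2 out]

Answer: DEADLOCK-FREE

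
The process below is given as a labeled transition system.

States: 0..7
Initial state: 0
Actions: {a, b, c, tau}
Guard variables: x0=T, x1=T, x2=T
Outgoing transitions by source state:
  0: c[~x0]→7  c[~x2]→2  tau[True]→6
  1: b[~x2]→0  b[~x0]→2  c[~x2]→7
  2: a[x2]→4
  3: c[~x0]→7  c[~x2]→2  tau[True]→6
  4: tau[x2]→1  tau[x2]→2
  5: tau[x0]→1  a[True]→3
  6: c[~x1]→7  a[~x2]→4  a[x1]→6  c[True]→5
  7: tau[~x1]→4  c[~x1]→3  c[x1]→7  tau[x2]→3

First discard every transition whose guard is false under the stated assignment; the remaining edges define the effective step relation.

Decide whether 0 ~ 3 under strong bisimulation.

Answer: BISIMILAR

Trace:
Bisimulation quotient by refinement:
  round 0: {{0,1,2,3,4,5,6,7}}
  round 1: {{0,3,4},{1},{2},{5},{6},{7}}
  round 2: {{0,3},{1},{2},{4},{5},{6},{7}}
7 equivalence class(es) (converged in 3)
class of 0: {0,3}; class of 3: {0,3}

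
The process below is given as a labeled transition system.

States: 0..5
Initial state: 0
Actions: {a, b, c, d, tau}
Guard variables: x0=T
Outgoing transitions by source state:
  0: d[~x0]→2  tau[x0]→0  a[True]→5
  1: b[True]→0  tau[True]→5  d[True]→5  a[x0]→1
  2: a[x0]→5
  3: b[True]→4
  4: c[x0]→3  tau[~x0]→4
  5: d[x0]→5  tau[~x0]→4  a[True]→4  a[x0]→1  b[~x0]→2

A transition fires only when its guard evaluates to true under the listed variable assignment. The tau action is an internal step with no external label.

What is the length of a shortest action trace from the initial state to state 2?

Answer: UNREACHABLE

Trace:
Breadth-first toward 2:
  L0 = {0}
  L1 = {5}
  L2 = {1,4}
  L3 = {3}
2 never appears.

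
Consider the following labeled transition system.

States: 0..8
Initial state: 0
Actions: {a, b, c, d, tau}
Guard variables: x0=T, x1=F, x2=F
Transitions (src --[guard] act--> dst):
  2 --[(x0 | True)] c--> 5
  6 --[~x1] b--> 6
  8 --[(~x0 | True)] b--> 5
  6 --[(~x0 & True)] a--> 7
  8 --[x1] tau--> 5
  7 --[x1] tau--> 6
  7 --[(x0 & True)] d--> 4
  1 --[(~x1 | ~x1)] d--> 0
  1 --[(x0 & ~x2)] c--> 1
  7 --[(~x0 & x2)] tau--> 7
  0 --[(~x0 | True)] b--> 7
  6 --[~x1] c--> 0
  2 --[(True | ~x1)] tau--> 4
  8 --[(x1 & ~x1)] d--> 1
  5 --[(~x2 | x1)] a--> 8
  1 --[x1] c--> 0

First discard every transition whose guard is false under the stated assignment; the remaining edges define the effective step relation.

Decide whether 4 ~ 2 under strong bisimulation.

Answer: NOT BISIMILAR

Analysis:
Bisimulation quotient by refinement:
  round 0: {{0,1,2,3,4,5,6,7,8}}
  round 1: {{0,8},{1},{2},{3,4},{5},{6},{7}}
  round 2: {{0},{1},{2},{3,4},{5},{6},{7},{8}}
Fixed point at round 3; 8 class(es).
class of 4: {3,4}; class of 2: {2}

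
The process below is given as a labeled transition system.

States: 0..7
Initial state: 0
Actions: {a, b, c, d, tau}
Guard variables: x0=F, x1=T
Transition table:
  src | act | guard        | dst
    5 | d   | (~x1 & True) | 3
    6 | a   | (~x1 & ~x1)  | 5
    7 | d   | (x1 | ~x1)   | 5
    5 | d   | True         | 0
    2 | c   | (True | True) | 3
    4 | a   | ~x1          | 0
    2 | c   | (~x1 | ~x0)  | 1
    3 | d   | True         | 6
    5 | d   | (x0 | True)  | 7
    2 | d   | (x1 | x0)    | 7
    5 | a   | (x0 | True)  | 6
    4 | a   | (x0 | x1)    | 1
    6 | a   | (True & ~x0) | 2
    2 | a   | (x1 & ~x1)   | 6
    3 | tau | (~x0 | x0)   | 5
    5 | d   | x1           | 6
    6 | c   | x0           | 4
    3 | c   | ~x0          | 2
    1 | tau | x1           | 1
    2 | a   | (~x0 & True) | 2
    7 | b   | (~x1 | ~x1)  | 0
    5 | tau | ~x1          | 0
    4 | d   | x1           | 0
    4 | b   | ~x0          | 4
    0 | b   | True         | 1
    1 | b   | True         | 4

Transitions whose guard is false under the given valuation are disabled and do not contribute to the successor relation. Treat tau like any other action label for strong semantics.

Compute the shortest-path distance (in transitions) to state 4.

Answer: 2

Analysis:
Layered search for 4:
  Layer 0: {0}
  Layer 1: {1}
  Layer 2: {4}
depth(4)=2, e.g. b·b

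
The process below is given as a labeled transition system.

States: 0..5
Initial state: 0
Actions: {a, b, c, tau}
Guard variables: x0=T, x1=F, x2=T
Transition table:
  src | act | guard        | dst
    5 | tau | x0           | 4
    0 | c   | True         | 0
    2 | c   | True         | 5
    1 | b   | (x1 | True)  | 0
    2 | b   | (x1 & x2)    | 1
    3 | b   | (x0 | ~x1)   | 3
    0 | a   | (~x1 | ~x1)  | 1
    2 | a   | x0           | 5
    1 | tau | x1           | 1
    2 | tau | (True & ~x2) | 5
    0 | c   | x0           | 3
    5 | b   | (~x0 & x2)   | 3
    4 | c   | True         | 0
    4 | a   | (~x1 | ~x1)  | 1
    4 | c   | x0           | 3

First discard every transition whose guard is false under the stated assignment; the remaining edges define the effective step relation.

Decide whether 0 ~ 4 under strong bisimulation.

Refine partition for ~:
  P[0] = {{0,1,2,3,4,5}}
  P[1] = {{0,2,4},{1,3},{5}}
  P[2] = {{0,4},{1},{2},{3},{5}}
5 equivalence class(es) (converged in 3)
0∈{0,4}, 4∈{0,4}

Answer: BISIMILAR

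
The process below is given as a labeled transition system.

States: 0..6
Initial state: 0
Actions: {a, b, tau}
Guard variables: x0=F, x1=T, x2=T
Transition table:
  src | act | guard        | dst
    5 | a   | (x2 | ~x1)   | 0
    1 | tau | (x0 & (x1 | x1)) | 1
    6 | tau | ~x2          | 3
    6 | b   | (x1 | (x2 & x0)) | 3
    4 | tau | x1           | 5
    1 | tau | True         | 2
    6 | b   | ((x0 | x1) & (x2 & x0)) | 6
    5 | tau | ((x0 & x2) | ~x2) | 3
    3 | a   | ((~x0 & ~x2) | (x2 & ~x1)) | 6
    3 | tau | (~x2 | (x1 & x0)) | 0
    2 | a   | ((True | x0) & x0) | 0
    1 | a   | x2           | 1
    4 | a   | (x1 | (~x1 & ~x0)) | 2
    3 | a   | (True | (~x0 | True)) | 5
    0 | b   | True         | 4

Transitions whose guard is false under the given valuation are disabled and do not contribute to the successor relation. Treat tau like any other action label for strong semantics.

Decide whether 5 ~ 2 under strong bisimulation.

Answer: NOT BISIMILAR

Analysis:
Bisimulation quotient by refinement:
  round 0: {{0,1,2,3,4,5,6}}
  round 1: {{0,6},{1,4},{2},{3,5}}
  round 2: {{0},{1},{2},{3},{4},{5},{6}}
stable after 3 split(s): 7 block(s)
5∈{5}, 2∈{2}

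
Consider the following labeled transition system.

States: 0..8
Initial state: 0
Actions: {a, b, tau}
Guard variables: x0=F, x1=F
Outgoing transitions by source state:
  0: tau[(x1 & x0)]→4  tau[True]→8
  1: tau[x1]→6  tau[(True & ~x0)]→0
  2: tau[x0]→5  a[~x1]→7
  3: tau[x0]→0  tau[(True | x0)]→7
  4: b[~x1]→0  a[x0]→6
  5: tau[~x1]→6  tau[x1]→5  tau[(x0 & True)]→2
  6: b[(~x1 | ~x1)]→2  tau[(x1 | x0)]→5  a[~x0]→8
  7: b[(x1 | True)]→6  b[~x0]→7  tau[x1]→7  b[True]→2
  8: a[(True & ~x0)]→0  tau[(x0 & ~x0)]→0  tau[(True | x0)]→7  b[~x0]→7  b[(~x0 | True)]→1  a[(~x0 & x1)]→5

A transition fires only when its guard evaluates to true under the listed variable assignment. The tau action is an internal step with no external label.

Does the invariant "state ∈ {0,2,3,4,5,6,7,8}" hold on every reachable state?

Safe = {0,2,3,4,5,6,7,8}
Reachable = {0,1,2,6,7,8}
  0: ✓
  1: outside
  2: ✓
  6: ✓
  7: ✓
  8: ✓
witness against invariant: tau·b → 1

Answer: INVARIANT VIOLATED at state 1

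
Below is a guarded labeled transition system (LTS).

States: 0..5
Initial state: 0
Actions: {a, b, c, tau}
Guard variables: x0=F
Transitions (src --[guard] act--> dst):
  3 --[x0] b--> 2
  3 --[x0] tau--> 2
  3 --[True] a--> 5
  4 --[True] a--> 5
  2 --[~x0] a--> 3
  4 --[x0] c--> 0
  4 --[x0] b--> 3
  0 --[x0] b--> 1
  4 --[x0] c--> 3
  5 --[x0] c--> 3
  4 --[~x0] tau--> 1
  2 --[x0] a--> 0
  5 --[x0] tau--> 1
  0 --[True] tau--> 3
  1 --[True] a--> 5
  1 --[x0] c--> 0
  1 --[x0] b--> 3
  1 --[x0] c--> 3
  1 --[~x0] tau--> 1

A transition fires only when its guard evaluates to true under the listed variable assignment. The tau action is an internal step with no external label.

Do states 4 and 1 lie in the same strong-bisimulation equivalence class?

Bisimulation quotient by refinement:
  P[0] = {{0,1,2,3,4,5}}
  P[1] = {{0},{1,4},{2,3},{5}}
  P[2] = {{0},{1,4},{2},{3},{5}}
stable after 3 split(s): 5 block(s)
class of 4: {1,4}; class of 1: {1,4}

Answer: BISIMILAR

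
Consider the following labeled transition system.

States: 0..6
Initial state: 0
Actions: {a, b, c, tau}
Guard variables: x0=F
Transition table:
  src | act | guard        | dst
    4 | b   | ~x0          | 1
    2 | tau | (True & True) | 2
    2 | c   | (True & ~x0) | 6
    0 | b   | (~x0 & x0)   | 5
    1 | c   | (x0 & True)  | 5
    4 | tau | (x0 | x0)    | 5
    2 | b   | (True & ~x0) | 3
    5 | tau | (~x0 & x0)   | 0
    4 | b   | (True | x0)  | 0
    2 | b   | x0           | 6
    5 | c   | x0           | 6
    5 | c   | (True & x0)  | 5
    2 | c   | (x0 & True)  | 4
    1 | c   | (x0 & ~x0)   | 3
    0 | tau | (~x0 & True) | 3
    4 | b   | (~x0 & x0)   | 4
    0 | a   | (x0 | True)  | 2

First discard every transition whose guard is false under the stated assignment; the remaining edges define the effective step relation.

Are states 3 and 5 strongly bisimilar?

Answer: BISIMILAR

Analysis:
Bisimulation quotient by refinement:
  round 0: {{0,1,2,3,4,5,6}}
  round 1: {{0},{1,3,5,6},{2},{4}}
stable after 2 split(s): 4 block(s)
3∈{1,3,5,6}, 5∈{1,3,5,6}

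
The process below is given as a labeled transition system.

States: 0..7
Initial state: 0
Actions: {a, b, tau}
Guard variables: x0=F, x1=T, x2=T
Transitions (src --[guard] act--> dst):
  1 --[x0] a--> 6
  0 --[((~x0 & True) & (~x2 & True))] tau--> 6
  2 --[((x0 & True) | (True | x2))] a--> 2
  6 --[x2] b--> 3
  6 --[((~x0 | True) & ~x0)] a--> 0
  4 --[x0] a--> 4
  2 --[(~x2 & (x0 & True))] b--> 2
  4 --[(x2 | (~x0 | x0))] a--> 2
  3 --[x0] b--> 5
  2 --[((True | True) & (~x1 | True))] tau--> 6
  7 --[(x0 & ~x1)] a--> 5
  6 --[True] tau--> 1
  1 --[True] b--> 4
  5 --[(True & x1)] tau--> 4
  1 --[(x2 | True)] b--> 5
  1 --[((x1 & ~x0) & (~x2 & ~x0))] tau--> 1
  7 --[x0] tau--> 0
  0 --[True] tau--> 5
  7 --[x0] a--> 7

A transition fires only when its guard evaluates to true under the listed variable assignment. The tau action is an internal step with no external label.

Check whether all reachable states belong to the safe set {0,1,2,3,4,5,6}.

Inv-set: {0,1,2,3,4,5,6}
Reach set: {0,1,2,3,4,5,6}
  0: safe
  1: safe
  2: safe
  3: safe
  4: safe
  5: safe
  6: safe

Answer: INVARIANT HOLDS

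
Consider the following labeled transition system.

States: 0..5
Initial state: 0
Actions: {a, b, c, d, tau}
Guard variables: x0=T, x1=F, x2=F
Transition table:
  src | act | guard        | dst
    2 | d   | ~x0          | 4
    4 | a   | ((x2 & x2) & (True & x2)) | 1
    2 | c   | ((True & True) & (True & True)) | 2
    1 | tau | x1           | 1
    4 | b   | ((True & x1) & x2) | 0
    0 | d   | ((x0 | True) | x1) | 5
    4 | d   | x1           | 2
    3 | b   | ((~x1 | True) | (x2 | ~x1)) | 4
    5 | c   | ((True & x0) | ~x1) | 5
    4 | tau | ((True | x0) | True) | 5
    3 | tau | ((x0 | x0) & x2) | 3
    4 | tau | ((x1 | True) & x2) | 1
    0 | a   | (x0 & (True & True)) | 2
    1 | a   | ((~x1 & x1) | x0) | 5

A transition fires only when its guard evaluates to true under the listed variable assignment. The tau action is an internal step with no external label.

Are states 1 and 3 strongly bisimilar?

Compute ~ classes (split until stable):
  P[0] = {{0,1,2,3,4,5}}
  P[1] = {{0},{1},{2,5},{3},{4}}
stable after 2 split(s): 5 block(s)
class of 1: {1}; class of 3: {3}

Answer: NOT BISIMILAR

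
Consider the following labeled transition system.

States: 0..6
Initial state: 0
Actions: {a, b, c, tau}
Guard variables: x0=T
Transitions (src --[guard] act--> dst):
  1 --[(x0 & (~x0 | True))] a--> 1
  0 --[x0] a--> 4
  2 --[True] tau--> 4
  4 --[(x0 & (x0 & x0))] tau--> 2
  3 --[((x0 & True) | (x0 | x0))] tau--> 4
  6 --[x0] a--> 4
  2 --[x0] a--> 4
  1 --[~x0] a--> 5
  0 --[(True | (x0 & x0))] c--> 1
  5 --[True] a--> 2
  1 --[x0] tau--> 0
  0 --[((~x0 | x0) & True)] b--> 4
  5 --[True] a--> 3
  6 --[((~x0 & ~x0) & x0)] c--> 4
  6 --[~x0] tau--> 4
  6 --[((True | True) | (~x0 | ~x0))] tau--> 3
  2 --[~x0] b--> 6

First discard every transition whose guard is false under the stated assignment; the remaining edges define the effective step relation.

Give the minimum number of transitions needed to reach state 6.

Answer: UNREACHABLE

Working:
Breadth-first toward 6:
  depth 0: {0}
  depth 1: {1,4}
  depth 2: {2}
6 never appears.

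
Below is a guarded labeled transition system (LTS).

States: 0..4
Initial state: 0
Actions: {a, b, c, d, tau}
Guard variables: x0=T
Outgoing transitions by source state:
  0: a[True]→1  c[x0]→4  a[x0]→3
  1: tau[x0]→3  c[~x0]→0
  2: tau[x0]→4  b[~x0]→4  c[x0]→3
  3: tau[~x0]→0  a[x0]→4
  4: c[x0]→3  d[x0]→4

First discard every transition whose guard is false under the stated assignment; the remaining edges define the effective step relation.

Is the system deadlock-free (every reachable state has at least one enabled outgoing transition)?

Reach set: {0,1,3,4}
  0: a→1  a→3  c→4  [3 exit(s)]
  1: tau→3  [1 exit(s)]
  3: a→4  [1 exit(s)]
  4: c→3  d→4  [2 exit(s)]

Answer: DEADLOCK-FREE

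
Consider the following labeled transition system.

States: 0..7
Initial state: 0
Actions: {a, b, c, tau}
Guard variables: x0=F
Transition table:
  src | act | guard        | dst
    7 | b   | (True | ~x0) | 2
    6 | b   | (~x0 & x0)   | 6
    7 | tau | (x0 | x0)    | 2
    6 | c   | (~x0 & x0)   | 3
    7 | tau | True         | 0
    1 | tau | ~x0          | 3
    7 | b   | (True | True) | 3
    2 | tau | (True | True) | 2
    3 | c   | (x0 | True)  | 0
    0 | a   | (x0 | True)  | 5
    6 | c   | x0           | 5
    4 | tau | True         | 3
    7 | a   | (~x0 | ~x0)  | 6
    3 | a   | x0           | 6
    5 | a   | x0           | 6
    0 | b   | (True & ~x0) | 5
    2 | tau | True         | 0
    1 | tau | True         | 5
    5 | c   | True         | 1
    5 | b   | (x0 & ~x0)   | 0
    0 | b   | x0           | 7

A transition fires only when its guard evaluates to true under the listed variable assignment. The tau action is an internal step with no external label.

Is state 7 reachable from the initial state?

Guard filter leaves 13 enabled edge(s).
depth 0: {0}
depth 1: {5}  total {0,5}
depth 2: {1}  total {0,1,5}
depth 3: {3}  total {0,1,3,5}
R = {0,1,3,5}

Answer: UNREACHABLE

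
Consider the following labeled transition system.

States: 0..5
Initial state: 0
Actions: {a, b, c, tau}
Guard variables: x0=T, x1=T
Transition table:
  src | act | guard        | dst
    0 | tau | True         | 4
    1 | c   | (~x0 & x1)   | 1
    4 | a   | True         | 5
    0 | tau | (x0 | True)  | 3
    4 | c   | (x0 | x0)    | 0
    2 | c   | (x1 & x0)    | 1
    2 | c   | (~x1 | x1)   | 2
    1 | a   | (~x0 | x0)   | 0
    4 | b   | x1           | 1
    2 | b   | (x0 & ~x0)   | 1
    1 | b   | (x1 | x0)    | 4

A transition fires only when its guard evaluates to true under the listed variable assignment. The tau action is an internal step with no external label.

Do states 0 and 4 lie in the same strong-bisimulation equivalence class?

Compute ~ classes (split until stable):
  round 0: {{0,1,2,3,4,5}}
  round 1: {{0},{1},{2},{3,5},{4}}
stable after 2 split(s): 5 block(s)
0∈{0}, 4∈{4}

Answer: NOT BISIMILAR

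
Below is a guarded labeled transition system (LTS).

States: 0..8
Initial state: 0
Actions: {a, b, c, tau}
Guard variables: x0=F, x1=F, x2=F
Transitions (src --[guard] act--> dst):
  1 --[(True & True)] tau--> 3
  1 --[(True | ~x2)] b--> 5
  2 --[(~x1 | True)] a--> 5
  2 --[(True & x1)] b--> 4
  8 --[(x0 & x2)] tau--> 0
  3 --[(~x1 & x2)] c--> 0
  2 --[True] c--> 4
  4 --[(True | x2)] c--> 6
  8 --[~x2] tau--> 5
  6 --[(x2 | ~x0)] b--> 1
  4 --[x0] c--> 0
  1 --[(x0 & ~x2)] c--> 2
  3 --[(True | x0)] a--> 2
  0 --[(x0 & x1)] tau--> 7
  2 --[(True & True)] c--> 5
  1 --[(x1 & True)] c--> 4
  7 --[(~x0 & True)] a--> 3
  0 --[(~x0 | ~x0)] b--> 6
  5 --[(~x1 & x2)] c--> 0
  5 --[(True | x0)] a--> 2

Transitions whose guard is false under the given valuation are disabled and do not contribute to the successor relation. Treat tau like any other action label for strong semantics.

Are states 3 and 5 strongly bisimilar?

Bisimulation quotient by refinement:
  π0 = {{0,1,2,3,4,5,6,7,8}}
  π1 = {{0,6},{1},{2},{3,5,7},{4},{8}}
  π2 = {{0},{1},{2},{3,5},{4},{6},{7},{8}}
Fixed point at round 3; 8 class(es).
3∈{3,5}, 5∈{3,5}

Answer: BISIMILAR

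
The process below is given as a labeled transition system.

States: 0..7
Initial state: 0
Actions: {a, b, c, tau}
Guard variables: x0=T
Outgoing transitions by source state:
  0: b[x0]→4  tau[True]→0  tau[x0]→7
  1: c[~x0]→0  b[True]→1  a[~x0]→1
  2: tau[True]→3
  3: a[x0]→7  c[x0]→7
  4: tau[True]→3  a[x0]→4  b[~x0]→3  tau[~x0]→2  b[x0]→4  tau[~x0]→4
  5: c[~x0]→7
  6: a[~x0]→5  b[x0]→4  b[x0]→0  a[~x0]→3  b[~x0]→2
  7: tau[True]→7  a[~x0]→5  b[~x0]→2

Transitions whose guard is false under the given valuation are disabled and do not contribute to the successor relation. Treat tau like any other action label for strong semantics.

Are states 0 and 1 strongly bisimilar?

Refine partition for ~:
  round 0: {{0,1,2,3,4,5,6,7}}
  round 1: {{0},{1,6},{2,7},{3},{4},{5}}
  round 2: {{0},{1},{2},{3},{4},{5},{6},{7}}
8 equivalence class(es) (converged in 3)
class of 0: {0}; class of 1: {1}

Answer: NOT BISIMILAR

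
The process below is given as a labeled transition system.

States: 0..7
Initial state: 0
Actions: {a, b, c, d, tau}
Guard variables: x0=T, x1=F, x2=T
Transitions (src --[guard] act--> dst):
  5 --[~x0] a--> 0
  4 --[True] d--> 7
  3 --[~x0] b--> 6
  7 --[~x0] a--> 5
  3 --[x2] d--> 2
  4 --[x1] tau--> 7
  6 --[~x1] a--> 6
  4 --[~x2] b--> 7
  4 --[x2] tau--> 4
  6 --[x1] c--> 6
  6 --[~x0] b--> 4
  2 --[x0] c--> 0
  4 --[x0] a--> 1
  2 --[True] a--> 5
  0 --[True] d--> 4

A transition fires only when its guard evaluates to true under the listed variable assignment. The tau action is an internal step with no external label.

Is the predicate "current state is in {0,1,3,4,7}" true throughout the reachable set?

Answer: INVARIANT HOLDS

Working:
Inv-set: {0,1,3,4,7}
Reach set: {0,1,4,7}
  0: ok
  1: ok
  4: ok
  7: ok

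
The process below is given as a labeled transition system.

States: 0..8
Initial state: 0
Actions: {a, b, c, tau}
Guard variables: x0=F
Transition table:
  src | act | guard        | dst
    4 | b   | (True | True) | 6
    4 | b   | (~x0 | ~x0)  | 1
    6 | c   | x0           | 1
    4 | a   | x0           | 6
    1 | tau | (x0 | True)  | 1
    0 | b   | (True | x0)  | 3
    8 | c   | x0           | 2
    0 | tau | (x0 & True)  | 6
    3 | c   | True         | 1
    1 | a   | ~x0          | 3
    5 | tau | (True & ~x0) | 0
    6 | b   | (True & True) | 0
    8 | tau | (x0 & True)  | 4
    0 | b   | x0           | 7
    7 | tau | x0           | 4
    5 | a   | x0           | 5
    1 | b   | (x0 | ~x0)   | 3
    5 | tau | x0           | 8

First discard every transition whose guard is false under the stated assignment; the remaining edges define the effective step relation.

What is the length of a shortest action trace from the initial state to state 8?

BFS to 8:
  L0 = {0}
  L1 = {3}
  L2 = {1}
8 never appears.

Answer: UNREACHABLE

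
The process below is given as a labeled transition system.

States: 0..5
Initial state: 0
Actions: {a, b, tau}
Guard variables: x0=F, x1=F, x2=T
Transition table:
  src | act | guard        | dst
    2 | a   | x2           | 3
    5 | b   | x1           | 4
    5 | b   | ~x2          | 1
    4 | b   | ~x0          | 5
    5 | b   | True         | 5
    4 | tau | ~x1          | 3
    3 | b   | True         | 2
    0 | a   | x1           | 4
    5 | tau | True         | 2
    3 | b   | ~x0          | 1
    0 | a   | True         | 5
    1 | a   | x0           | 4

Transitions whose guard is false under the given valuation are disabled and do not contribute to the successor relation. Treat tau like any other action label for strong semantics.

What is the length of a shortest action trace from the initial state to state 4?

Layered search for 4:
  Layer 0: {0}
  Layer 1: {5}
  Layer 2: {2}
  Layer 3: {3}
  Layer 4: {1}
4 never appears.

Answer: UNREACHABLE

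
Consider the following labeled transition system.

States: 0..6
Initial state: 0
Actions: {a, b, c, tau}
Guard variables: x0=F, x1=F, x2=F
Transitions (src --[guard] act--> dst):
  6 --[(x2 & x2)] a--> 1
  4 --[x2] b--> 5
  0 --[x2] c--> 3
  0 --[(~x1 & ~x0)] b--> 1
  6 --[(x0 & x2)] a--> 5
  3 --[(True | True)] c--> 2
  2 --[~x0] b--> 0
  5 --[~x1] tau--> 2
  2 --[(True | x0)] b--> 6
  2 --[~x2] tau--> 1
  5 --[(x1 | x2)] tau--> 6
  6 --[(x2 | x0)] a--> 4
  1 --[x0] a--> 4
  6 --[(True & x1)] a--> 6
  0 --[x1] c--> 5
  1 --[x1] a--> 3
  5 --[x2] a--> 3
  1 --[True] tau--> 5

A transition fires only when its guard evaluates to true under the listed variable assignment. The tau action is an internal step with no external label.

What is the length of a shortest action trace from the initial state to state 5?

Answer: 2

Analysis:
BFS to 5:
  Layer 0: {0}
  Layer 1: {1}
  Layer 2: {5}
first hit 5 at d=2 via b·tau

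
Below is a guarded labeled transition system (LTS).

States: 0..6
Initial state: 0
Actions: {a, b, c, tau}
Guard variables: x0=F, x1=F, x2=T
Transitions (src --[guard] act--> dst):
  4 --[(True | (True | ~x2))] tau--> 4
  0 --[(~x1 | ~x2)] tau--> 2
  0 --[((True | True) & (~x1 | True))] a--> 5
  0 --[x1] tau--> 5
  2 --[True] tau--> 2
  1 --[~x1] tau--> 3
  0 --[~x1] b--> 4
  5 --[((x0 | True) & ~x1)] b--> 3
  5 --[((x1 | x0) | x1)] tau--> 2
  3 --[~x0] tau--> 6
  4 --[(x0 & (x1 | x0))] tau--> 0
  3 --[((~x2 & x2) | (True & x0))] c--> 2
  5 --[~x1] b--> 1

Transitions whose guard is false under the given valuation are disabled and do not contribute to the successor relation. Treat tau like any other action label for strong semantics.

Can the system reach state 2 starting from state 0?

Answer: REACHABLE

Trace:
9 transition(s) survive guard evaluation.
Layer 0: {0}
Layer 1: {2,4,5}  now seen {0,2,4,5}
Layer 2: {1,3}  now seen {0,1,2,3,4,5}
Layer 3: {6}  now seen {0,1,2,3,4,5,6}
Reachable = {0,1,2,3,4,5,6}
trace reaching 2: tau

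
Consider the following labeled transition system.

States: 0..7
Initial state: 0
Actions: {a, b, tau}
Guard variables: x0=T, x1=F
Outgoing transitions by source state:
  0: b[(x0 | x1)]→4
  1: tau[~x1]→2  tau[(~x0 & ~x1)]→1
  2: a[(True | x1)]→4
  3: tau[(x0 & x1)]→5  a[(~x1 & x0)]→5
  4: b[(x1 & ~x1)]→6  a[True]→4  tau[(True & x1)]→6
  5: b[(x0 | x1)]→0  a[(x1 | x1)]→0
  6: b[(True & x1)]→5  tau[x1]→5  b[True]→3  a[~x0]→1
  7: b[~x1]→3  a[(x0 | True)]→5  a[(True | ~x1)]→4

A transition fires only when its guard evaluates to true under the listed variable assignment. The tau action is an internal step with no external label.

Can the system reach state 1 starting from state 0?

10 transition(s) survive guard evaluation.
depth 0: {0}
depth 1: {4}  now seen {0,4}
Reachable = {0,4}

Answer: UNREACHABLE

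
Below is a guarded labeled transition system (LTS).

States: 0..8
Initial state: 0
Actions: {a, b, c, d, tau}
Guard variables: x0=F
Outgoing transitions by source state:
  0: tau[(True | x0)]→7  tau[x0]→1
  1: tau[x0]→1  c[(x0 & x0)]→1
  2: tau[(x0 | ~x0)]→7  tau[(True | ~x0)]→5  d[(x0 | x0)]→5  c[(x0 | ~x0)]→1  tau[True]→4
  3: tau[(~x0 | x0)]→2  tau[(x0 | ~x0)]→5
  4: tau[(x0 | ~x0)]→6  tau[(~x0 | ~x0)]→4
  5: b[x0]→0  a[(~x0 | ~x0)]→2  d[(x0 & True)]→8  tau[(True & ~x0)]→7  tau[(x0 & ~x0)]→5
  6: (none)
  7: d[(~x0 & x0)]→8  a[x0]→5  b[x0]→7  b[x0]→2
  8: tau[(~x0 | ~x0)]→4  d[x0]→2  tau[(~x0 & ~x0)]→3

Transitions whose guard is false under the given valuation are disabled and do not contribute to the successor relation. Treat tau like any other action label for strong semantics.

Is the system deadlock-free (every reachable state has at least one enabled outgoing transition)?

Reachable = {0,7}
  0: tau→7  [deg 1]
  7: ∅  [deadlock]
Path to 7: tau

Answer: DEADLOCK at state 7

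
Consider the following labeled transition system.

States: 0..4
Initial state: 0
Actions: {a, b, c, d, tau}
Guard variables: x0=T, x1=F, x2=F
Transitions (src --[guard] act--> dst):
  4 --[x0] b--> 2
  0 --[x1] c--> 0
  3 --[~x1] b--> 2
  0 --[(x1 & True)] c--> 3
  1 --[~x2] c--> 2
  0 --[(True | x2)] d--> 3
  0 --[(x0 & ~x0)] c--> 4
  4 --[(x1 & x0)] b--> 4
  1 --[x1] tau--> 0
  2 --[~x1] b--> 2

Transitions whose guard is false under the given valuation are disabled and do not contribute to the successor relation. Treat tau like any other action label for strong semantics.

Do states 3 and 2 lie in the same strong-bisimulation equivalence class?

Answer: BISIMILAR

Analysis:
Compute ~ classes (split until stable):
  P[0] = {{0,1,2,3,4}}
  P[1] = {{0},{1},{2,3,4}}
stable after 2 split(s): 3 block(s)
[3]={2,3,4}  [2]={2,3,4}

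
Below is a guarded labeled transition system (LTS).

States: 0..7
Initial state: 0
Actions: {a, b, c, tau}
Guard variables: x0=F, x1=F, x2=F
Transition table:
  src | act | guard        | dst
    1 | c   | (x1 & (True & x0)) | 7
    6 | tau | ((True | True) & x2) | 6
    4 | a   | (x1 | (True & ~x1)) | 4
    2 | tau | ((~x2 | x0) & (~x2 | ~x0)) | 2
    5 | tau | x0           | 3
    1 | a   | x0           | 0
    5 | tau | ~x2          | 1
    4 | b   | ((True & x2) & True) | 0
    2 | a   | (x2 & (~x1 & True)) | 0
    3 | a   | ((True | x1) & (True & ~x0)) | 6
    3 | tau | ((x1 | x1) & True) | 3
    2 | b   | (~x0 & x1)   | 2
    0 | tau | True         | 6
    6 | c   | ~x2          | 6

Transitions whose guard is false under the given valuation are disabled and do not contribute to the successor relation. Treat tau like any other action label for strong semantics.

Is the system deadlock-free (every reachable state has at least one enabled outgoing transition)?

Answer: DEADLOCK-FREE

Trace:
Reachable = {0,6}
  0: tau→6  [1 exit(s)]
  6: c→6  [1 exit(s)]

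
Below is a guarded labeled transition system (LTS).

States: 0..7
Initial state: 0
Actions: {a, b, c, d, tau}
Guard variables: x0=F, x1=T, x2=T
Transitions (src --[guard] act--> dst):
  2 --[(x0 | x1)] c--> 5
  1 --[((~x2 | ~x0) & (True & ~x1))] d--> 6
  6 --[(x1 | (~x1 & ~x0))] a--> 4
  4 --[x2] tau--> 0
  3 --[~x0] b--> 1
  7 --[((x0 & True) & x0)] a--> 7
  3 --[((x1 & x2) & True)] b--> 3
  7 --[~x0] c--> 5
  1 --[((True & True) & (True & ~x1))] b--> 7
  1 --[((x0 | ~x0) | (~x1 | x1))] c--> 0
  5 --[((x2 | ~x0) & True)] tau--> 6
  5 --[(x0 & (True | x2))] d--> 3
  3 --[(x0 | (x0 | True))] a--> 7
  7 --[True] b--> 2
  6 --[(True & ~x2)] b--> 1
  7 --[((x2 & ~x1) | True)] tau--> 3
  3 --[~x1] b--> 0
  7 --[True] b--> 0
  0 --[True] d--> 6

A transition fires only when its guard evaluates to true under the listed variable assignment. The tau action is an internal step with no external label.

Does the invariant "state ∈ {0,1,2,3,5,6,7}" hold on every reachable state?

Inv-set: {0,1,2,3,5,6,7}
R = {0,4,6}
  0: ✓
  4: outside
  6: ✓
witness against invariant: d·a → 4

Answer: INVARIANT VIOLATED at state 4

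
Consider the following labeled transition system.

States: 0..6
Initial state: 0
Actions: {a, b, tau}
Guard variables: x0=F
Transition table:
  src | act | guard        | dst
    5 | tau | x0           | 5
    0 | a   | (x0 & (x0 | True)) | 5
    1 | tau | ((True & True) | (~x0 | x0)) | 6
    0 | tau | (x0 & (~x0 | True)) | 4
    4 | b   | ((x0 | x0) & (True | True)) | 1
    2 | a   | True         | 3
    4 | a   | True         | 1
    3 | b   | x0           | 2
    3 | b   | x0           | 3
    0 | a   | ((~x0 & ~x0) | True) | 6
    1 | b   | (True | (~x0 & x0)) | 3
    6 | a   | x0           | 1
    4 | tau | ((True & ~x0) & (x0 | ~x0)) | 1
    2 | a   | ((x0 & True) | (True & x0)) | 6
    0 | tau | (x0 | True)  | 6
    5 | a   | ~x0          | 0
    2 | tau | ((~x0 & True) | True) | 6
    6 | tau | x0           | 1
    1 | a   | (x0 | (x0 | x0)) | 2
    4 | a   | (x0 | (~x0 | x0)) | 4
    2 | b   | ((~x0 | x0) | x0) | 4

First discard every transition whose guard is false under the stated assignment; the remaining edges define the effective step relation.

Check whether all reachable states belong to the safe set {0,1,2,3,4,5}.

Answer: INVARIANT VIOLATED at state 6

Trace:
Allowed set {0,1,2,3,4,5}
Reach set: {0,6}
  0: ✓
  6: VIOLATES
witness against invariant: a → 6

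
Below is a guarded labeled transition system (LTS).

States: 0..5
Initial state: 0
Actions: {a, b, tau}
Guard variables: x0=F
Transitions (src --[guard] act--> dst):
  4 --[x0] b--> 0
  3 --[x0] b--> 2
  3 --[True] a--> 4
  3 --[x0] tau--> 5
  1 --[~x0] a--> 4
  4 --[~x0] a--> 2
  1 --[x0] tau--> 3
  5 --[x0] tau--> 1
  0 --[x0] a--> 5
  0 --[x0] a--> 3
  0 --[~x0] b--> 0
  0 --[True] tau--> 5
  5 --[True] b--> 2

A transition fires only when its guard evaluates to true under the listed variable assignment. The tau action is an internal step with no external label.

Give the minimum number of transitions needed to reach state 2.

Answer: 2

Trace:
Layered search for 2:
  Layer 0: {0}
  Layer 1: {5}
  Layer 2: {2}
first hit 2 at d=2 via tau·b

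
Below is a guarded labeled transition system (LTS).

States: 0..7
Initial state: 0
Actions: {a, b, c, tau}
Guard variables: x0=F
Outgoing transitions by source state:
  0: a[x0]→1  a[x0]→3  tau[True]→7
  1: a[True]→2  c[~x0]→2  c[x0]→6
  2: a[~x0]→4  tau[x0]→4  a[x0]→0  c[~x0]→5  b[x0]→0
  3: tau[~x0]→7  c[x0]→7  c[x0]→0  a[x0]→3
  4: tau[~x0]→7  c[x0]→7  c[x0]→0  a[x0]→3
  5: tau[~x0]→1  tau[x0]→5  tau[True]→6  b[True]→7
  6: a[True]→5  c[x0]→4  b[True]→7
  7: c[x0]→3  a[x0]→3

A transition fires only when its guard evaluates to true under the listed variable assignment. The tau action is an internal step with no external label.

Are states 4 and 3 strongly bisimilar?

Answer: BISIMILAR

Working:
Refine partition for ~:
  P[0] = {{0,1,2,3,4,5,6,7}}
  P[1] = {{0,3,4},{1,2},{5},{6},{7}}
  P[2] = {{0,3,4},{1},{2},{5},{6},{7}}
stable after 3 split(s): 6 block(s)
[4]={0,3,4}  [3]={0,3,4}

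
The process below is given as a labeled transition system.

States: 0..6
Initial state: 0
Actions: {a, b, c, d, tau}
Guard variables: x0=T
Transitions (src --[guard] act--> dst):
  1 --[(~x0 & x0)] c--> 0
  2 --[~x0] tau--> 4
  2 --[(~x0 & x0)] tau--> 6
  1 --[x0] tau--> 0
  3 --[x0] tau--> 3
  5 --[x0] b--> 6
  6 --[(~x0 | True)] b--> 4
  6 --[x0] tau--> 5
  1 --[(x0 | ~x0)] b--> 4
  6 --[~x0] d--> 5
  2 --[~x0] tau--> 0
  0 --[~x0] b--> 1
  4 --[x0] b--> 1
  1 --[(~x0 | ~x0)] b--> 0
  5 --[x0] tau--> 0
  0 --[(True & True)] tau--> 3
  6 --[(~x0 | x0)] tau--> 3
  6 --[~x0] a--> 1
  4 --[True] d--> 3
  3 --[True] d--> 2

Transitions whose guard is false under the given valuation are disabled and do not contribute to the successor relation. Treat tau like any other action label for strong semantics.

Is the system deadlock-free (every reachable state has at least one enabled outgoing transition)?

Answer: DEADLOCK at state 2

Analysis:
R = {0,2,3}
  0: tau→3  [1 out]
  2: ∅  [no exit]
  3: d→2  tau→3  [2 out]
Path to 2: tau·d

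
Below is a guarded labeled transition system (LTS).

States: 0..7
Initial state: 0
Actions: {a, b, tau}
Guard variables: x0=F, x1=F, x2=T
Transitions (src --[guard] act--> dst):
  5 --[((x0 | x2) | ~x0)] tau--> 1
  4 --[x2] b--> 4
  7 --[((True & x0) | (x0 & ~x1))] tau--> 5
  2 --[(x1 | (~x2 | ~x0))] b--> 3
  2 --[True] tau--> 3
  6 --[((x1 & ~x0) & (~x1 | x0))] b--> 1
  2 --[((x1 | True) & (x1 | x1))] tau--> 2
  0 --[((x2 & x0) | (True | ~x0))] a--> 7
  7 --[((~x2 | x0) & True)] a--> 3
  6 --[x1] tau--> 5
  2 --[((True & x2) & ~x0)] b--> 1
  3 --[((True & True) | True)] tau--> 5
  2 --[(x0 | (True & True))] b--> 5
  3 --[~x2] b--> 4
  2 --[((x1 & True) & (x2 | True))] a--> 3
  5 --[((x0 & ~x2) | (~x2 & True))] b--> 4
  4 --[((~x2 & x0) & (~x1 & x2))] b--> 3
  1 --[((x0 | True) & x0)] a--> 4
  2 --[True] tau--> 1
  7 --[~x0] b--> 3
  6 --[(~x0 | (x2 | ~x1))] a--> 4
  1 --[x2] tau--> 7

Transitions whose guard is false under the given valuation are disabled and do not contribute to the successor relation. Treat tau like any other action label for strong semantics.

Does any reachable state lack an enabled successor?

Answer: DEADLOCK-FREE

Analysis:
R = {0,1,3,5,7}
  0: a→7  [1 out]
  1: tau→7  [1 out]
  3: tau→5  [1 out]
  5: tau→1  [1 out]
  7: b→3  [1 out]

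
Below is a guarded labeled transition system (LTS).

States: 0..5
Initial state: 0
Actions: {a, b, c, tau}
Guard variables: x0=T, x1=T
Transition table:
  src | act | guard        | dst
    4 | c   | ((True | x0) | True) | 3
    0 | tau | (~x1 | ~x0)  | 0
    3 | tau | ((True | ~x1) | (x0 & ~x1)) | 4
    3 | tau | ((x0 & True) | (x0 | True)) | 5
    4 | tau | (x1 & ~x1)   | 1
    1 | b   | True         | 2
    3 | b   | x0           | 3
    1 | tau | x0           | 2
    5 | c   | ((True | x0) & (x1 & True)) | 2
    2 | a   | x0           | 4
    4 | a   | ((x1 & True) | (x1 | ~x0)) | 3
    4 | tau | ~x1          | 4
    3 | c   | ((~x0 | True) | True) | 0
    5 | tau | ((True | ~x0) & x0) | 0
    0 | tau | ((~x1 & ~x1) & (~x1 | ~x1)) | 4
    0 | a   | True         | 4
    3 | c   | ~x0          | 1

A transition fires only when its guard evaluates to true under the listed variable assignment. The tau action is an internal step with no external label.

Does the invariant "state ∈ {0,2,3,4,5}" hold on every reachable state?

Answer: INVARIANT HOLDS

Analysis:
Allowed set {0,2,3,4,5}
Reachable = {0,2,3,4,5}
  0: ✓
  2: ✓
  3: ✓
  4: ✓
  5: ✓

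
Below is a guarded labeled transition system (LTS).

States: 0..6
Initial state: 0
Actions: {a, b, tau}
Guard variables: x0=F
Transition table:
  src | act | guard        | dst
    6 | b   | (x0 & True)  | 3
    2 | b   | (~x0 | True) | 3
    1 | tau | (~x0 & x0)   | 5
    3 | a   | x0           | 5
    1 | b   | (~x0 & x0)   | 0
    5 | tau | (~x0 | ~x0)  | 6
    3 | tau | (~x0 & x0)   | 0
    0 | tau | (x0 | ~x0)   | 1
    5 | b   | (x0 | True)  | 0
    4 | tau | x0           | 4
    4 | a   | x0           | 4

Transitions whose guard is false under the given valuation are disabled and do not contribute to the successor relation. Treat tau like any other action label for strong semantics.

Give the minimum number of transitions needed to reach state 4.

Answer: UNREACHABLE

Analysis:
Breadth-first toward 4:
  depth 0: {0}
  depth 1: {1}
4 never appears.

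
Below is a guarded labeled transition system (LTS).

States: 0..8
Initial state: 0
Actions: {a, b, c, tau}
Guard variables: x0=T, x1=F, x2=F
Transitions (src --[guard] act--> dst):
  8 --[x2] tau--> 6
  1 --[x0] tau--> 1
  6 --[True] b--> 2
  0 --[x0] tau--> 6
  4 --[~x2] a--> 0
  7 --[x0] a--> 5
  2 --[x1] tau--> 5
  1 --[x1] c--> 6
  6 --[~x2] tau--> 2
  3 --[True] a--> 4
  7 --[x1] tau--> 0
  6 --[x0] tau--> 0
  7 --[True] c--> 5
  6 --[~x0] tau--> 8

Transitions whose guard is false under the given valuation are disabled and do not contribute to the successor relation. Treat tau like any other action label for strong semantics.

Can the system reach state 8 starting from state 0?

9 transition(s) survive guard evaluation.
Layer 0: {0}
Layer 1: {6}  cumulative {0,6}
Layer 2: {2}  cumulative {0,2,6}
R = {0,2,6}

Answer: UNREACHABLE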